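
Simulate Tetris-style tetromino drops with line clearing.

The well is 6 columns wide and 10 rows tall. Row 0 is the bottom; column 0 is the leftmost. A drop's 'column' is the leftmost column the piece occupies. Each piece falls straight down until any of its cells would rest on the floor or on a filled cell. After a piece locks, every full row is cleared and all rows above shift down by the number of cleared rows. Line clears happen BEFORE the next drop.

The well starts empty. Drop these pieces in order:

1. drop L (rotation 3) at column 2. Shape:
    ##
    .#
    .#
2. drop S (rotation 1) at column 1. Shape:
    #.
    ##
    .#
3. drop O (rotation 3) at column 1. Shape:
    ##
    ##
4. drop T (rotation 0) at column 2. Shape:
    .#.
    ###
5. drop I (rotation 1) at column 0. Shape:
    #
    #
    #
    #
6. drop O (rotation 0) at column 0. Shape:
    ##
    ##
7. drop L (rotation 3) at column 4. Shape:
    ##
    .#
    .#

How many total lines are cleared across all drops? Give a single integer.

Answer: 1

Derivation:
Drop 1: L rot3 at col 2 lands with bottom-row=0; cleared 0 line(s) (total 0); column heights now [0 0 3 3 0 0], max=3
Drop 2: S rot1 at col 1 lands with bottom-row=3; cleared 0 line(s) (total 0); column heights now [0 6 5 3 0 0], max=6
Drop 3: O rot3 at col 1 lands with bottom-row=6; cleared 0 line(s) (total 0); column heights now [0 8 8 3 0 0], max=8
Drop 4: T rot0 at col 2 lands with bottom-row=8; cleared 0 line(s) (total 0); column heights now [0 8 9 10 9 0], max=10
Drop 5: I rot1 at col 0 lands with bottom-row=0; cleared 0 line(s) (total 0); column heights now [4 8 9 10 9 0], max=10
Drop 6: O rot0 at col 0 lands with bottom-row=8; cleared 0 line(s) (total 0); column heights now [10 10 9 10 9 0], max=10
Drop 7: L rot3 at col 4 lands with bottom-row=7; cleared 1 line(s) (total 1); column heights now [9 9 8 9 9 9], max=9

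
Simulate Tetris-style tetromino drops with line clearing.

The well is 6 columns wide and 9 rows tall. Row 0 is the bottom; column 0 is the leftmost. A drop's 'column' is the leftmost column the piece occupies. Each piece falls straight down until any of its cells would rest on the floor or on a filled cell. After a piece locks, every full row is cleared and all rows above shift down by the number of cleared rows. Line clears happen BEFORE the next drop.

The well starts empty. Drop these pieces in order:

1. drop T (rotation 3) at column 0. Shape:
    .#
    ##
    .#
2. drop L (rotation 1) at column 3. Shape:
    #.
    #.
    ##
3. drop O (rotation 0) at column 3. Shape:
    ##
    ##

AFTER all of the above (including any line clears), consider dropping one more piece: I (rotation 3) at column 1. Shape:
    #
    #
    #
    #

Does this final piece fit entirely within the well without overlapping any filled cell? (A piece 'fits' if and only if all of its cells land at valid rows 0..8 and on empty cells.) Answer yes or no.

Drop 1: T rot3 at col 0 lands with bottom-row=0; cleared 0 line(s) (total 0); column heights now [2 3 0 0 0 0], max=3
Drop 2: L rot1 at col 3 lands with bottom-row=0; cleared 0 line(s) (total 0); column heights now [2 3 0 3 1 0], max=3
Drop 3: O rot0 at col 3 lands with bottom-row=3; cleared 0 line(s) (total 0); column heights now [2 3 0 5 5 0], max=5
Test piece I rot3 at col 1 (width 1): heights before test = [2 3 0 5 5 0]; fits = True

Answer: yes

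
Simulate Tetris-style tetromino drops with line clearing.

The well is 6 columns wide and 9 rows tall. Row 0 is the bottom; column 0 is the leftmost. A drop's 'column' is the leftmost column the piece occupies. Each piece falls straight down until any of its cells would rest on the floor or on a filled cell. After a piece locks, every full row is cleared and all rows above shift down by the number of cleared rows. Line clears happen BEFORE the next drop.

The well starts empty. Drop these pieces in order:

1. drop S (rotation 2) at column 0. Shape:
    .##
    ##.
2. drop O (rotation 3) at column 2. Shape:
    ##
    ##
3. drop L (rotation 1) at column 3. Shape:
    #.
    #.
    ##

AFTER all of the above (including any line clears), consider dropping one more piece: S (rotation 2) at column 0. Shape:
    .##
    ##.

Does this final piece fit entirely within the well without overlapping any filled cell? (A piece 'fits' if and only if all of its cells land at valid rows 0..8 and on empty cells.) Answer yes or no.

Drop 1: S rot2 at col 0 lands with bottom-row=0; cleared 0 line(s) (total 0); column heights now [1 2 2 0 0 0], max=2
Drop 2: O rot3 at col 2 lands with bottom-row=2; cleared 0 line(s) (total 0); column heights now [1 2 4 4 0 0], max=4
Drop 3: L rot1 at col 3 lands with bottom-row=4; cleared 0 line(s) (total 0); column heights now [1 2 4 7 5 0], max=7
Test piece S rot2 at col 0 (width 3): heights before test = [1 2 4 7 5 0]; fits = True

Answer: yes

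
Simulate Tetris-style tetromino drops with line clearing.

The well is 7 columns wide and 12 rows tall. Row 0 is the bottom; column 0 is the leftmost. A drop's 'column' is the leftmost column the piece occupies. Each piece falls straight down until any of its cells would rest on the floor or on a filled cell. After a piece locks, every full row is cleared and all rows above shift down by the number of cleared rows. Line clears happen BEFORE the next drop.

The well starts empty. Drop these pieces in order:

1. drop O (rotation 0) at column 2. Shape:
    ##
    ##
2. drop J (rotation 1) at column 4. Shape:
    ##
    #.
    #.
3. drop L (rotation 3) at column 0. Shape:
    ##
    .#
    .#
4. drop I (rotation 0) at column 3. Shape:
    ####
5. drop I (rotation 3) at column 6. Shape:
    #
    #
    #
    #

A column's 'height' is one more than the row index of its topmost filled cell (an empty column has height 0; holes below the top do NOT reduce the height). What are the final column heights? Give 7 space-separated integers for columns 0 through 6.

Drop 1: O rot0 at col 2 lands with bottom-row=0; cleared 0 line(s) (total 0); column heights now [0 0 2 2 0 0 0], max=2
Drop 2: J rot1 at col 4 lands with bottom-row=0; cleared 0 line(s) (total 0); column heights now [0 0 2 2 3 3 0], max=3
Drop 3: L rot3 at col 0 lands with bottom-row=0; cleared 0 line(s) (total 0); column heights now [3 3 2 2 3 3 0], max=3
Drop 4: I rot0 at col 3 lands with bottom-row=3; cleared 0 line(s) (total 0); column heights now [3 3 2 4 4 4 4], max=4
Drop 5: I rot3 at col 6 lands with bottom-row=4; cleared 0 line(s) (total 0); column heights now [3 3 2 4 4 4 8], max=8

Answer: 3 3 2 4 4 4 8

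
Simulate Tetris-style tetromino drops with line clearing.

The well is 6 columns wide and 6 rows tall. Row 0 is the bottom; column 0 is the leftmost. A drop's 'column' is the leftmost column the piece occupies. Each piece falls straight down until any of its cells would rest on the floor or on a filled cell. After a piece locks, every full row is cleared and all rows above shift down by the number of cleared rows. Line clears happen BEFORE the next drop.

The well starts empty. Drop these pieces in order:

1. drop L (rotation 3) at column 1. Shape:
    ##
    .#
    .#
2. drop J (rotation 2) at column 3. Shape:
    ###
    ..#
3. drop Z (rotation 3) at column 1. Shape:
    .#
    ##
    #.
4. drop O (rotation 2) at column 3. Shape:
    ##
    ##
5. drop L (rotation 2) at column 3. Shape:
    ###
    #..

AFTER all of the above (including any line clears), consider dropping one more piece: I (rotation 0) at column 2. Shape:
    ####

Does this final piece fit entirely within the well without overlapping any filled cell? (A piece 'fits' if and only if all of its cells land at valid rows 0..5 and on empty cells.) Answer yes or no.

Answer: no

Derivation:
Drop 1: L rot3 at col 1 lands with bottom-row=0; cleared 0 line(s) (total 0); column heights now [0 3 3 0 0 0], max=3
Drop 2: J rot2 at col 3 lands with bottom-row=0; cleared 0 line(s) (total 0); column heights now [0 3 3 2 2 2], max=3
Drop 3: Z rot3 at col 1 lands with bottom-row=3; cleared 0 line(s) (total 0); column heights now [0 5 6 2 2 2], max=6
Drop 4: O rot2 at col 3 lands with bottom-row=2; cleared 0 line(s) (total 0); column heights now [0 5 6 4 4 2], max=6
Drop 5: L rot2 at col 3 lands with bottom-row=4; cleared 0 line(s) (total 0); column heights now [0 5 6 6 6 6], max=6
Test piece I rot0 at col 2 (width 4): heights before test = [0 5 6 6 6 6]; fits = False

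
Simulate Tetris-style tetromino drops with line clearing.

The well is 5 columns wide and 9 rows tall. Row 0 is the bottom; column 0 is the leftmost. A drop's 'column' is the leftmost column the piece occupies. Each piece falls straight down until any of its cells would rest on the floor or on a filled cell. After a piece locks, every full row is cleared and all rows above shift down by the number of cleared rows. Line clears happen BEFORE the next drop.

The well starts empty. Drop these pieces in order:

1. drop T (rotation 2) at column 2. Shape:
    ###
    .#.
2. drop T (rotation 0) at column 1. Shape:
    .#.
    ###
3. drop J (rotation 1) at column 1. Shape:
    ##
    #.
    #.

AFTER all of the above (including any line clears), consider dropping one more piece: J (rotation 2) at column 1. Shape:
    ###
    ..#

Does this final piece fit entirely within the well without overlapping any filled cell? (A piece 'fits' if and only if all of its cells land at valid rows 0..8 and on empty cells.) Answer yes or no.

Answer: yes

Derivation:
Drop 1: T rot2 at col 2 lands with bottom-row=0; cleared 0 line(s) (total 0); column heights now [0 0 2 2 2], max=2
Drop 2: T rot0 at col 1 lands with bottom-row=2; cleared 0 line(s) (total 0); column heights now [0 3 4 3 2], max=4
Drop 3: J rot1 at col 1 lands with bottom-row=3; cleared 0 line(s) (total 0); column heights now [0 6 6 3 2], max=6
Test piece J rot2 at col 1 (width 3): heights before test = [0 6 6 3 2]; fits = True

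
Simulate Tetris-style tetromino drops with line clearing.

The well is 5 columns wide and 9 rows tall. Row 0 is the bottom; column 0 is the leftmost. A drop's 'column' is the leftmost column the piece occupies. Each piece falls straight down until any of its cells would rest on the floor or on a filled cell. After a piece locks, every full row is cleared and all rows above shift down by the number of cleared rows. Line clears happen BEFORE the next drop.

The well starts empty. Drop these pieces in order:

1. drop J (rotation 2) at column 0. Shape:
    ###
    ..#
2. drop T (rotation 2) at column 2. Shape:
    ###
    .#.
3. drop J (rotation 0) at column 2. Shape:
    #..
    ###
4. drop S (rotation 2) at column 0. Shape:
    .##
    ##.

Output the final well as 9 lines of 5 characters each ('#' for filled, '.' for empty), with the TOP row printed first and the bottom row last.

Answer: .....
.....
.....
.##..
###..
..###
..###
####.
..#..

Derivation:
Drop 1: J rot2 at col 0 lands with bottom-row=0; cleared 0 line(s) (total 0); column heights now [2 2 2 0 0], max=2
Drop 2: T rot2 at col 2 lands with bottom-row=1; cleared 0 line(s) (total 0); column heights now [2 2 3 3 3], max=3
Drop 3: J rot0 at col 2 lands with bottom-row=3; cleared 0 line(s) (total 0); column heights now [2 2 5 4 4], max=5
Drop 4: S rot2 at col 0 lands with bottom-row=4; cleared 0 line(s) (total 0); column heights now [5 6 6 4 4], max=6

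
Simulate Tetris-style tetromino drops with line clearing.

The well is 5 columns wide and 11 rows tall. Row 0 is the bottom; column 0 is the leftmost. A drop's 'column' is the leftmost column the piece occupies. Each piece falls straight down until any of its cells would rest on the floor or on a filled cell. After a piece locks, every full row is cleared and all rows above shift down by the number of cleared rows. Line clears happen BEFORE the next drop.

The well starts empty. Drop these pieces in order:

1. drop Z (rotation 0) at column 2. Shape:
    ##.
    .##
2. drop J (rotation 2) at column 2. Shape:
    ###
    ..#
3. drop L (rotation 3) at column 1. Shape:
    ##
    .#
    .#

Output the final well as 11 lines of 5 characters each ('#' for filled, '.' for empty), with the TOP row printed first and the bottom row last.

Answer: .....
.....
.....
.....
.....
.##..
..#..
..#..
..###
..###
...##

Derivation:
Drop 1: Z rot0 at col 2 lands with bottom-row=0; cleared 0 line(s) (total 0); column heights now [0 0 2 2 1], max=2
Drop 2: J rot2 at col 2 lands with bottom-row=1; cleared 0 line(s) (total 0); column heights now [0 0 3 3 3], max=3
Drop 3: L rot3 at col 1 lands with bottom-row=3; cleared 0 line(s) (total 0); column heights now [0 6 6 3 3], max=6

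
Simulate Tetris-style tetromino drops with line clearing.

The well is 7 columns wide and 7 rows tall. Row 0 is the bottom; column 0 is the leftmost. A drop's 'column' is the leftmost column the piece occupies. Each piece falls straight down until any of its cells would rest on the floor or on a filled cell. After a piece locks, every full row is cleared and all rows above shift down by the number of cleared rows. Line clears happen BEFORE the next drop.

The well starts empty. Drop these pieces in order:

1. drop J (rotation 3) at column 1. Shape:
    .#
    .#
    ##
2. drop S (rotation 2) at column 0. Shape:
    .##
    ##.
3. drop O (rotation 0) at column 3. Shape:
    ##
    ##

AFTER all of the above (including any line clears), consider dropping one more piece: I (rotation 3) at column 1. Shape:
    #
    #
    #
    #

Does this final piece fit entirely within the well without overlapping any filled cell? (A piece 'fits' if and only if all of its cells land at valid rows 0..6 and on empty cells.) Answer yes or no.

Answer: no

Derivation:
Drop 1: J rot3 at col 1 lands with bottom-row=0; cleared 0 line(s) (total 0); column heights now [0 1 3 0 0 0 0], max=3
Drop 2: S rot2 at col 0 lands with bottom-row=2; cleared 0 line(s) (total 0); column heights now [3 4 4 0 0 0 0], max=4
Drop 3: O rot0 at col 3 lands with bottom-row=0; cleared 0 line(s) (total 0); column heights now [3 4 4 2 2 0 0], max=4
Test piece I rot3 at col 1 (width 1): heights before test = [3 4 4 2 2 0 0]; fits = False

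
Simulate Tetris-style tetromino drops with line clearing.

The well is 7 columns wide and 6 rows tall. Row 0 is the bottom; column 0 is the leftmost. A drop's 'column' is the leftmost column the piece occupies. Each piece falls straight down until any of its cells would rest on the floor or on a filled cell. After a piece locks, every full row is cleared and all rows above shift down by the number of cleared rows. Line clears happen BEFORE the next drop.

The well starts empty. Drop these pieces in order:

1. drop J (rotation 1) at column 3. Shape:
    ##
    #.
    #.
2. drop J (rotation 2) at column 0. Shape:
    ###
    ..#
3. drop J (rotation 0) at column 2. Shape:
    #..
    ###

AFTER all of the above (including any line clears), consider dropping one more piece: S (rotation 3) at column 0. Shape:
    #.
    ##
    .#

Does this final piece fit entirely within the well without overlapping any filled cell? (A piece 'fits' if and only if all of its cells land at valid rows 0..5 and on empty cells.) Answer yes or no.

Drop 1: J rot1 at col 3 lands with bottom-row=0; cleared 0 line(s) (total 0); column heights now [0 0 0 3 3 0 0], max=3
Drop 2: J rot2 at col 0 lands with bottom-row=0; cleared 0 line(s) (total 0); column heights now [2 2 2 3 3 0 0], max=3
Drop 3: J rot0 at col 2 lands with bottom-row=3; cleared 0 line(s) (total 0); column heights now [2 2 5 4 4 0 0], max=5
Test piece S rot3 at col 0 (width 2): heights before test = [2 2 5 4 4 0 0]; fits = True

Answer: yes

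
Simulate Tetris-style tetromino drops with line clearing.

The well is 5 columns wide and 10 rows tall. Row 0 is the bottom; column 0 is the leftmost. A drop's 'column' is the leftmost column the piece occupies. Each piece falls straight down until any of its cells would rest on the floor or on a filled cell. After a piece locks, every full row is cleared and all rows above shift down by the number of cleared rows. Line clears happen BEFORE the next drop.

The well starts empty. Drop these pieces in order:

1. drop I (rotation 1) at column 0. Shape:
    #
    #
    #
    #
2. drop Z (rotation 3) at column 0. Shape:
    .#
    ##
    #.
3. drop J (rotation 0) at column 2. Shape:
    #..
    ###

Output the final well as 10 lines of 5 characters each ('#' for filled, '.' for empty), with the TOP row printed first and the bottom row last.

Answer: .....
.....
.....
.#...
##...
#....
#....
#....
#.#..
#.###

Derivation:
Drop 1: I rot1 at col 0 lands with bottom-row=0; cleared 0 line(s) (total 0); column heights now [4 0 0 0 0], max=4
Drop 2: Z rot3 at col 0 lands with bottom-row=4; cleared 0 line(s) (total 0); column heights now [6 7 0 0 0], max=7
Drop 3: J rot0 at col 2 lands with bottom-row=0; cleared 0 line(s) (total 0); column heights now [6 7 2 1 1], max=7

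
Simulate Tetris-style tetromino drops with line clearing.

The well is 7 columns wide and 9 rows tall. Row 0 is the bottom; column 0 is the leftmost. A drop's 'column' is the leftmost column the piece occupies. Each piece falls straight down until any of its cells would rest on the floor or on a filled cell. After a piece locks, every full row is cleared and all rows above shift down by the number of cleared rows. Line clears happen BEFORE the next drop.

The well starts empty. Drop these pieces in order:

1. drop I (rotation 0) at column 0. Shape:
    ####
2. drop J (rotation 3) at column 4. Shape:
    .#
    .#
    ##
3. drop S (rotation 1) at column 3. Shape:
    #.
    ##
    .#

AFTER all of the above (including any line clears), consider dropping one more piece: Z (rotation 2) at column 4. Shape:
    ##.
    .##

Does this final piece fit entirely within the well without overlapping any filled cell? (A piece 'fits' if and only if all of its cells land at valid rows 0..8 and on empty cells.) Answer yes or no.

Answer: yes

Derivation:
Drop 1: I rot0 at col 0 lands with bottom-row=0; cleared 0 line(s) (total 0); column heights now [1 1 1 1 0 0 0], max=1
Drop 2: J rot3 at col 4 lands with bottom-row=0; cleared 0 line(s) (total 0); column heights now [1 1 1 1 1 3 0], max=3
Drop 3: S rot1 at col 3 lands with bottom-row=1; cleared 0 line(s) (total 0); column heights now [1 1 1 4 3 3 0], max=4
Test piece Z rot2 at col 4 (width 3): heights before test = [1 1 1 4 3 3 0]; fits = True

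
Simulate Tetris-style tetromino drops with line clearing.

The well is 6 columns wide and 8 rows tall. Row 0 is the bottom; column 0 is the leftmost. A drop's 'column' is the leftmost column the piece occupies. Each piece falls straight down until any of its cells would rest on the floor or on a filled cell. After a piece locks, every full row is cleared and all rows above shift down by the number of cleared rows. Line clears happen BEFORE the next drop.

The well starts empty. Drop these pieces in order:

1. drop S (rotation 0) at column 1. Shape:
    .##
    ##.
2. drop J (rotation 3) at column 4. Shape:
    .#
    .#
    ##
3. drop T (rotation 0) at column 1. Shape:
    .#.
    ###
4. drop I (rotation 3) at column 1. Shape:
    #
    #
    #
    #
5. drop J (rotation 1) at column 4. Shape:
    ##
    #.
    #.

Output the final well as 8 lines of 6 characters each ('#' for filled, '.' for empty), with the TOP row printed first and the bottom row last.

Drop 1: S rot0 at col 1 lands with bottom-row=0; cleared 0 line(s) (total 0); column heights now [0 1 2 2 0 0], max=2
Drop 2: J rot3 at col 4 lands with bottom-row=0; cleared 0 line(s) (total 0); column heights now [0 1 2 2 1 3], max=3
Drop 3: T rot0 at col 1 lands with bottom-row=2; cleared 0 line(s) (total 0); column heights now [0 3 4 3 1 3], max=4
Drop 4: I rot3 at col 1 lands with bottom-row=3; cleared 0 line(s) (total 0); column heights now [0 7 4 3 1 3], max=7
Drop 5: J rot1 at col 4 lands with bottom-row=1; cleared 0 line(s) (total 0); column heights now [0 7 4 3 4 4], max=7

Answer: ......
.#....
.#....
.#....
.##.##
.#####
..####
.##.##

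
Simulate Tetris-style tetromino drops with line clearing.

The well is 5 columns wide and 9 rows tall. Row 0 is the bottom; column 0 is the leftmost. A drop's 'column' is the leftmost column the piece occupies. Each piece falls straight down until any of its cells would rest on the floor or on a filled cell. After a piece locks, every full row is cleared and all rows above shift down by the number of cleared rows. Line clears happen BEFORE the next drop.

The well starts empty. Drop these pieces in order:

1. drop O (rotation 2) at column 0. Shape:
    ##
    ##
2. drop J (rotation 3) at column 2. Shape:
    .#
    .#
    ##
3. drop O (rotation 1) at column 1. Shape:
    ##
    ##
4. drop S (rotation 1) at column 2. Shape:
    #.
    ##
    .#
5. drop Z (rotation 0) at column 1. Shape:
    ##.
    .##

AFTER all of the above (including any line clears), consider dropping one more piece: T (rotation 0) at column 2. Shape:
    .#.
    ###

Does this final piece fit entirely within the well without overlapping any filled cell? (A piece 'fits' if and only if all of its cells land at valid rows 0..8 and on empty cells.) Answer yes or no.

Answer: no

Derivation:
Drop 1: O rot2 at col 0 lands with bottom-row=0; cleared 0 line(s) (total 0); column heights now [2 2 0 0 0], max=2
Drop 2: J rot3 at col 2 lands with bottom-row=0; cleared 0 line(s) (total 0); column heights now [2 2 1 3 0], max=3
Drop 3: O rot1 at col 1 lands with bottom-row=2; cleared 0 line(s) (total 0); column heights now [2 4 4 3 0], max=4
Drop 4: S rot1 at col 2 lands with bottom-row=3; cleared 0 line(s) (total 0); column heights now [2 4 6 5 0], max=6
Drop 5: Z rot0 at col 1 lands with bottom-row=6; cleared 0 line(s) (total 0); column heights now [2 8 8 7 0], max=8
Test piece T rot0 at col 2 (width 3): heights before test = [2 8 8 7 0]; fits = False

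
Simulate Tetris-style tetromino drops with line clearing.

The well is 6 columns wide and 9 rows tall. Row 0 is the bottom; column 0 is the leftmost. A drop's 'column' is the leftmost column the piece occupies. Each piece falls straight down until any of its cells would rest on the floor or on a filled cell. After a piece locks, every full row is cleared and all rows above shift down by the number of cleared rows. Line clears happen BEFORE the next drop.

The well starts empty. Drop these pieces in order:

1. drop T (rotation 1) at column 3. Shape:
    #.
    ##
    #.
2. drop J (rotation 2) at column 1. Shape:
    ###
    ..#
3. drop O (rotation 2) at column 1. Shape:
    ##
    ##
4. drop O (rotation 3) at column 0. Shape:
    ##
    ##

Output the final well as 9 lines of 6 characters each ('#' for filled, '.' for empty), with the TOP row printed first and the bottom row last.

Answer: ##....
##....
.##...
.##...
.###..
...#..
...#..
...##.
...#..

Derivation:
Drop 1: T rot1 at col 3 lands with bottom-row=0; cleared 0 line(s) (total 0); column heights now [0 0 0 3 2 0], max=3
Drop 2: J rot2 at col 1 lands with bottom-row=3; cleared 0 line(s) (total 0); column heights now [0 5 5 5 2 0], max=5
Drop 3: O rot2 at col 1 lands with bottom-row=5; cleared 0 line(s) (total 0); column heights now [0 7 7 5 2 0], max=7
Drop 4: O rot3 at col 0 lands with bottom-row=7; cleared 0 line(s) (total 0); column heights now [9 9 7 5 2 0], max=9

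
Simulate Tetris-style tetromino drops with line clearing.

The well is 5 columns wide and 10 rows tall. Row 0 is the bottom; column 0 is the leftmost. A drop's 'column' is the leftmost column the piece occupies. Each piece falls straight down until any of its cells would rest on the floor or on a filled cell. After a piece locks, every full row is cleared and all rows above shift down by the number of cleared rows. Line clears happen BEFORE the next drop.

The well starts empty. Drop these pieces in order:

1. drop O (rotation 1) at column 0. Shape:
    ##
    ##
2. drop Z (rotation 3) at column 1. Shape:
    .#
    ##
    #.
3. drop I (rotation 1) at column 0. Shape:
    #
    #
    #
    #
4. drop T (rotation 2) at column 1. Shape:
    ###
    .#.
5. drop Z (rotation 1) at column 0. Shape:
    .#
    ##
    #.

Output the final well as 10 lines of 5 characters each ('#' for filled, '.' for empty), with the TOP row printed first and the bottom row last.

Drop 1: O rot1 at col 0 lands with bottom-row=0; cleared 0 line(s) (total 0); column heights now [2 2 0 0 0], max=2
Drop 2: Z rot3 at col 1 lands with bottom-row=2; cleared 0 line(s) (total 0); column heights now [2 4 5 0 0], max=5
Drop 3: I rot1 at col 0 lands with bottom-row=2; cleared 0 line(s) (total 0); column heights now [6 4 5 0 0], max=6
Drop 4: T rot2 at col 1 lands with bottom-row=5; cleared 0 line(s) (total 0); column heights now [6 7 7 7 0], max=7
Drop 5: Z rot1 at col 0 lands with bottom-row=6; cleared 0 line(s) (total 0); column heights now [8 9 7 7 0], max=9

Answer: .....
.#...
##...
####.
#.#..
#.#..
###..
##...
##...
##...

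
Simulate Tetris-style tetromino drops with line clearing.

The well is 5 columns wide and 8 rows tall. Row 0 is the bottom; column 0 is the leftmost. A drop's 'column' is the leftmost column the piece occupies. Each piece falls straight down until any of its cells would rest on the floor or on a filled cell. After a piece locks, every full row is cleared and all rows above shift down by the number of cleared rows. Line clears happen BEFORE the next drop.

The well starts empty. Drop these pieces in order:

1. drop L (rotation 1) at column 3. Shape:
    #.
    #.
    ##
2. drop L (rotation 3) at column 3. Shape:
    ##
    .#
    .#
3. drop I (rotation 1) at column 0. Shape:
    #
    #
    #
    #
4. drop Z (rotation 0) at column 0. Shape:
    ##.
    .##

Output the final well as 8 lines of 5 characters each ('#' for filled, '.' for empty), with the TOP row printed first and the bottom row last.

Drop 1: L rot1 at col 3 lands with bottom-row=0; cleared 0 line(s) (total 0); column heights now [0 0 0 3 1], max=3
Drop 2: L rot3 at col 3 lands with bottom-row=1; cleared 0 line(s) (total 0); column heights now [0 0 0 4 4], max=4
Drop 3: I rot1 at col 0 lands with bottom-row=0; cleared 0 line(s) (total 0); column heights now [4 0 0 4 4], max=4
Drop 4: Z rot0 at col 0 lands with bottom-row=3; cleared 1 line(s) (total 1); column heights now [4 4 0 3 3], max=4

Answer: .....
.....
.....
.....
##...
#..##
#..##
#..##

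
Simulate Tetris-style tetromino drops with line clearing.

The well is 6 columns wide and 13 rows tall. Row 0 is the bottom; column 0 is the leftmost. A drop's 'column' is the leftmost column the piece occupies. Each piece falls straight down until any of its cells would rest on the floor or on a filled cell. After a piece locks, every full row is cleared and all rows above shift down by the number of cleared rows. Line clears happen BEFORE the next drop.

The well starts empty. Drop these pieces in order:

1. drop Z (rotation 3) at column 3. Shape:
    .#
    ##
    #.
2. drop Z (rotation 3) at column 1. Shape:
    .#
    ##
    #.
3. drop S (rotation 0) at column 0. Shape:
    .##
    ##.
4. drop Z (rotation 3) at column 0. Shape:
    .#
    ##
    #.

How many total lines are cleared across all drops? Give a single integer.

Answer: 0

Derivation:
Drop 1: Z rot3 at col 3 lands with bottom-row=0; cleared 0 line(s) (total 0); column heights now [0 0 0 2 3 0], max=3
Drop 2: Z rot3 at col 1 lands with bottom-row=0; cleared 0 line(s) (total 0); column heights now [0 2 3 2 3 0], max=3
Drop 3: S rot0 at col 0 lands with bottom-row=2; cleared 0 line(s) (total 0); column heights now [3 4 4 2 3 0], max=4
Drop 4: Z rot3 at col 0 lands with bottom-row=3; cleared 0 line(s) (total 0); column heights now [5 6 4 2 3 0], max=6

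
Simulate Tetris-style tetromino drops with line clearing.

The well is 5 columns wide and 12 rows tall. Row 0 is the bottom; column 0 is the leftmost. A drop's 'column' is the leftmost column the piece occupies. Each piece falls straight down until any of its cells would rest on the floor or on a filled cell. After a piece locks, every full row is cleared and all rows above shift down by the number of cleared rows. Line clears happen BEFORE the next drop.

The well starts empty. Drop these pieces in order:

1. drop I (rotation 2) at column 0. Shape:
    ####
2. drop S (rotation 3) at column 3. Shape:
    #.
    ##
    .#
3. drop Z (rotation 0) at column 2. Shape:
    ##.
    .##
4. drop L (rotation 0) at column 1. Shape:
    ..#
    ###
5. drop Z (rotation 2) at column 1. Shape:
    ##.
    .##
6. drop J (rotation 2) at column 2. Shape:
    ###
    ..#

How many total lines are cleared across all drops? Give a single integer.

Drop 1: I rot2 at col 0 lands with bottom-row=0; cleared 0 line(s) (total 0); column heights now [1 1 1 1 0], max=1
Drop 2: S rot3 at col 3 lands with bottom-row=0; cleared 1 line(s) (total 1); column heights now [0 0 0 2 1], max=2
Drop 3: Z rot0 at col 2 lands with bottom-row=2; cleared 0 line(s) (total 1); column heights now [0 0 4 4 3], max=4
Drop 4: L rot0 at col 1 lands with bottom-row=4; cleared 0 line(s) (total 1); column heights now [0 5 5 6 3], max=6
Drop 5: Z rot2 at col 1 lands with bottom-row=6; cleared 0 line(s) (total 1); column heights now [0 8 8 7 3], max=8
Drop 6: J rot2 at col 2 lands with bottom-row=7; cleared 0 line(s) (total 1); column heights now [0 8 9 9 9], max=9

Answer: 1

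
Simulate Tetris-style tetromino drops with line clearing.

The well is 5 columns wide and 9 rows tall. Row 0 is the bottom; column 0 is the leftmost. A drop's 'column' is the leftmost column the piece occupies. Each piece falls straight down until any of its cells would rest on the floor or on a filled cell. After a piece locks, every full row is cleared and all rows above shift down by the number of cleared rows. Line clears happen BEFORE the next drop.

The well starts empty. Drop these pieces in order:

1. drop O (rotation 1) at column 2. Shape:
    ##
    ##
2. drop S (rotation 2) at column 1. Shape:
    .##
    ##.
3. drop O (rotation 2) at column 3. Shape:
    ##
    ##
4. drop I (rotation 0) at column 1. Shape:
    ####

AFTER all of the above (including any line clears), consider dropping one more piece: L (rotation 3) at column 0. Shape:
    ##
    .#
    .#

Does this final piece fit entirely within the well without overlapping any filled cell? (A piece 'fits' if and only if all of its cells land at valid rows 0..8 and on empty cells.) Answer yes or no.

Drop 1: O rot1 at col 2 lands with bottom-row=0; cleared 0 line(s) (total 0); column heights now [0 0 2 2 0], max=2
Drop 2: S rot2 at col 1 lands with bottom-row=2; cleared 0 line(s) (total 0); column heights now [0 3 4 4 0], max=4
Drop 3: O rot2 at col 3 lands with bottom-row=4; cleared 0 line(s) (total 0); column heights now [0 3 4 6 6], max=6
Drop 4: I rot0 at col 1 lands with bottom-row=6; cleared 0 line(s) (total 0); column heights now [0 7 7 7 7], max=7
Test piece L rot3 at col 0 (width 2): heights before test = [0 7 7 7 7]; fits = False

Answer: no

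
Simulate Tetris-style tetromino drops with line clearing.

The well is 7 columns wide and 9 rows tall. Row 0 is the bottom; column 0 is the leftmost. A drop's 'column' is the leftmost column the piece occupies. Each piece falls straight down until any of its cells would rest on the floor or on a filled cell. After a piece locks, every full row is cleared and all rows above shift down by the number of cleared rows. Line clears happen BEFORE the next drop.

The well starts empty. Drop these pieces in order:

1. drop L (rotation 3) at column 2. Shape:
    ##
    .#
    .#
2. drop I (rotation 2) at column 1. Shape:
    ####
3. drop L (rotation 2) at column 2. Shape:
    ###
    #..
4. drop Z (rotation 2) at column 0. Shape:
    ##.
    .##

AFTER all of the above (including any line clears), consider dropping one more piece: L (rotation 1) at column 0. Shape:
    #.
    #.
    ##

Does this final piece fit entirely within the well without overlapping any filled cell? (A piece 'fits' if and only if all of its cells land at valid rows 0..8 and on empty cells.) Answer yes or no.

Drop 1: L rot3 at col 2 lands with bottom-row=0; cleared 0 line(s) (total 0); column heights now [0 0 3 3 0 0 0], max=3
Drop 2: I rot2 at col 1 lands with bottom-row=3; cleared 0 line(s) (total 0); column heights now [0 4 4 4 4 0 0], max=4
Drop 3: L rot2 at col 2 lands with bottom-row=4; cleared 0 line(s) (total 0); column heights now [0 4 6 6 6 0 0], max=6
Drop 4: Z rot2 at col 0 lands with bottom-row=6; cleared 0 line(s) (total 0); column heights now [8 8 7 6 6 0 0], max=8
Test piece L rot1 at col 0 (width 2): heights before test = [8 8 7 6 6 0 0]; fits = False

Answer: no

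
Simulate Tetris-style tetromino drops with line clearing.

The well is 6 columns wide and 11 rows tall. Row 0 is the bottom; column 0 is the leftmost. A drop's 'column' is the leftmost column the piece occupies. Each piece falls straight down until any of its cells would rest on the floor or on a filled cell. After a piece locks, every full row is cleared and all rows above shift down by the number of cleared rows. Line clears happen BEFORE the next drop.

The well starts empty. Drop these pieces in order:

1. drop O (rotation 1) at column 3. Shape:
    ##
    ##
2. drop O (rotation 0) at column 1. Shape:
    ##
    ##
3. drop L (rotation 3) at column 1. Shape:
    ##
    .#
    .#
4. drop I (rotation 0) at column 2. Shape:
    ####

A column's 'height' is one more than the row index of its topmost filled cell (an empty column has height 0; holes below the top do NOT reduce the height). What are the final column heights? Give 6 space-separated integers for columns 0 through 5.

Answer: 0 5 6 6 6 6

Derivation:
Drop 1: O rot1 at col 3 lands with bottom-row=0; cleared 0 line(s) (total 0); column heights now [0 0 0 2 2 0], max=2
Drop 2: O rot0 at col 1 lands with bottom-row=0; cleared 0 line(s) (total 0); column heights now [0 2 2 2 2 0], max=2
Drop 3: L rot3 at col 1 lands with bottom-row=2; cleared 0 line(s) (total 0); column heights now [0 5 5 2 2 0], max=5
Drop 4: I rot0 at col 2 lands with bottom-row=5; cleared 0 line(s) (total 0); column heights now [0 5 6 6 6 6], max=6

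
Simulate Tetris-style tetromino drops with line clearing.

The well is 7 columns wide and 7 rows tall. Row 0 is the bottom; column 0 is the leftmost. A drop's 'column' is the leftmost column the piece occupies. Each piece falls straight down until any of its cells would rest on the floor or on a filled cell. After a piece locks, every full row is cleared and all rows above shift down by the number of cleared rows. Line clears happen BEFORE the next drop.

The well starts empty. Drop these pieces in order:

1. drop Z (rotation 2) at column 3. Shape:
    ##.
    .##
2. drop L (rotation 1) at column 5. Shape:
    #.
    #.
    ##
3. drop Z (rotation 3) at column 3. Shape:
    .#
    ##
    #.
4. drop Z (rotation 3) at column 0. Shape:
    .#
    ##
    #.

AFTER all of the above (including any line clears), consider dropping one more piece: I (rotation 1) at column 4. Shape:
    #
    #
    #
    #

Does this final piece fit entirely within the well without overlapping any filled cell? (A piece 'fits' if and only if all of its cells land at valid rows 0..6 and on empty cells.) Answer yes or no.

Answer: no

Derivation:
Drop 1: Z rot2 at col 3 lands with bottom-row=0; cleared 0 line(s) (total 0); column heights now [0 0 0 2 2 1 0], max=2
Drop 2: L rot1 at col 5 lands with bottom-row=1; cleared 0 line(s) (total 0); column heights now [0 0 0 2 2 4 2], max=4
Drop 3: Z rot3 at col 3 lands with bottom-row=2; cleared 0 line(s) (total 0); column heights now [0 0 0 4 5 4 2], max=5
Drop 4: Z rot3 at col 0 lands with bottom-row=0; cleared 0 line(s) (total 0); column heights now [2 3 0 4 5 4 2], max=5
Test piece I rot1 at col 4 (width 1): heights before test = [2 3 0 4 5 4 2]; fits = False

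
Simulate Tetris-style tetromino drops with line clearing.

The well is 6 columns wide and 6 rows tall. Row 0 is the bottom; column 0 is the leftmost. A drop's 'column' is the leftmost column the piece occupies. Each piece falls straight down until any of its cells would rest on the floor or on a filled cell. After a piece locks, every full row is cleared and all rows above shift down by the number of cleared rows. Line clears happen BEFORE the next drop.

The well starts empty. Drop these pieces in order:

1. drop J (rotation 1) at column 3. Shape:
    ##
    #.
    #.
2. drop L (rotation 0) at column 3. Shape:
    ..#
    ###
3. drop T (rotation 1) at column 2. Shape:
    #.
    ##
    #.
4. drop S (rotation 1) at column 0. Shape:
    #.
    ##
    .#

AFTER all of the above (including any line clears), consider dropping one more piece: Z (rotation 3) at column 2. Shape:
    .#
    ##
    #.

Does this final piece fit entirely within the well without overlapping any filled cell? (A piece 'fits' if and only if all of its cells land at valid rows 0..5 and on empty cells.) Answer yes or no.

Answer: no

Derivation:
Drop 1: J rot1 at col 3 lands with bottom-row=0; cleared 0 line(s) (total 0); column heights now [0 0 0 3 3 0], max=3
Drop 2: L rot0 at col 3 lands with bottom-row=3; cleared 0 line(s) (total 0); column heights now [0 0 0 4 4 5], max=5
Drop 3: T rot1 at col 2 lands with bottom-row=3; cleared 0 line(s) (total 0); column heights now [0 0 6 5 4 5], max=6
Drop 4: S rot1 at col 0 lands with bottom-row=0; cleared 0 line(s) (total 0); column heights now [3 2 6 5 4 5], max=6
Test piece Z rot3 at col 2 (width 2): heights before test = [3 2 6 5 4 5]; fits = False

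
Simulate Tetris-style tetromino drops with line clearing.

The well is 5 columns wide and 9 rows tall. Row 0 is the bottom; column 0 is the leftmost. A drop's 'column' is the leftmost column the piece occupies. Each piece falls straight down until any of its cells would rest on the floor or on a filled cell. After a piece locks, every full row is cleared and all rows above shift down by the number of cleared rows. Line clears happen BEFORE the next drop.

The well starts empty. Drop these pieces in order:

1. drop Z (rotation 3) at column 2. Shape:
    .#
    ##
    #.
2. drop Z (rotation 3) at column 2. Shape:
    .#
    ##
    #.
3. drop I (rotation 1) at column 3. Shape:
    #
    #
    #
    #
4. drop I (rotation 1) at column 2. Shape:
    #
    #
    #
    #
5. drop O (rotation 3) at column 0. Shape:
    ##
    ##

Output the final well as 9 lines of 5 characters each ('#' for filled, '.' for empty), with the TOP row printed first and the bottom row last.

Drop 1: Z rot3 at col 2 lands with bottom-row=0; cleared 0 line(s) (total 0); column heights now [0 0 2 3 0], max=3
Drop 2: Z rot3 at col 2 lands with bottom-row=2; cleared 0 line(s) (total 0); column heights now [0 0 4 5 0], max=5
Drop 3: I rot1 at col 3 lands with bottom-row=5; cleared 0 line(s) (total 0); column heights now [0 0 4 9 0], max=9
Drop 4: I rot1 at col 2 lands with bottom-row=4; cleared 0 line(s) (total 0); column heights now [0 0 8 9 0], max=9
Drop 5: O rot3 at col 0 lands with bottom-row=0; cleared 0 line(s) (total 0); column heights now [2 2 8 9 0], max=9

Answer: ...#.
..##.
..##.
..##.
..##.
..##.
..##.
####.
###..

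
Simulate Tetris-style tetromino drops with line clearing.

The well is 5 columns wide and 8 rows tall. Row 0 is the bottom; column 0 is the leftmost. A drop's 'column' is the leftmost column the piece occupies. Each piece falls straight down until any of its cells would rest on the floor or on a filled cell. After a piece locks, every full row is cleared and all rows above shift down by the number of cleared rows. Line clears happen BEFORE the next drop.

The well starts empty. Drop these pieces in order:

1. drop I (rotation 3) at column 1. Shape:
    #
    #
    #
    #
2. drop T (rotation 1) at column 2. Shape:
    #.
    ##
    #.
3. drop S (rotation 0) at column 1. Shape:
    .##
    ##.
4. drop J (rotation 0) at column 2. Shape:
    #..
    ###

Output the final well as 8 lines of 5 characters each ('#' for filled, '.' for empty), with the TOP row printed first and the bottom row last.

Answer: ..#..
..###
..##.
.##..
.#...
.##..
.###.
.##..

Derivation:
Drop 1: I rot3 at col 1 lands with bottom-row=0; cleared 0 line(s) (total 0); column heights now [0 4 0 0 0], max=4
Drop 2: T rot1 at col 2 lands with bottom-row=0; cleared 0 line(s) (total 0); column heights now [0 4 3 2 0], max=4
Drop 3: S rot0 at col 1 lands with bottom-row=4; cleared 0 line(s) (total 0); column heights now [0 5 6 6 0], max=6
Drop 4: J rot0 at col 2 lands with bottom-row=6; cleared 0 line(s) (total 0); column heights now [0 5 8 7 7], max=8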